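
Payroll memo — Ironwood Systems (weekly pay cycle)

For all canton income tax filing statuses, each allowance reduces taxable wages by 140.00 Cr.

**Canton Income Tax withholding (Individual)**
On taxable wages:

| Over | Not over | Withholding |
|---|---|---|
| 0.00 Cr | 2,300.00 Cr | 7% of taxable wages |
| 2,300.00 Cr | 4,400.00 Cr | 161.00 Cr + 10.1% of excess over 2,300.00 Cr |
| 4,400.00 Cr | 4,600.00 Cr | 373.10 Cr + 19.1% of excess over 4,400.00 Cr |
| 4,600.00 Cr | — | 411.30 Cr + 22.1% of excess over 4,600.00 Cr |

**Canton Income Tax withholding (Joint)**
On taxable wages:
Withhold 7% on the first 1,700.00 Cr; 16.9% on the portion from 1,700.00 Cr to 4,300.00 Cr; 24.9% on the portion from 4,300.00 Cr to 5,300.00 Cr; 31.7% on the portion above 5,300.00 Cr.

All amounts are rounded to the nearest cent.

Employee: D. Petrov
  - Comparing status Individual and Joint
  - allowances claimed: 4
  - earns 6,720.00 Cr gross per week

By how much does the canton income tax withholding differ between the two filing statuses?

323.96 Cr

Canton Income Tax (Individual): taxable = 6,720.00 Cr − 4×140.00 Cr = 6,160.00 Cr
  411.30 Cr + 22.1% × (6,160.00 Cr − 4,600.00 Cr) = 411.30 Cr + 22.1% × 1,560.00 Cr = 756.06 Cr
Canton Income Tax (Joint): taxable = 6,720.00 Cr − 4×140.00 Cr = 6,160.00 Cr
  807.40 Cr + 31.7% × (6,160.00 Cr − 5,300.00 Cr) = 807.40 Cr + 31.7% × 860.00 Cr = 1,080.02 Cr
Difference: |756.06 Cr − 1,080.02 Cr| = 323.96 Cr (higher under Joint)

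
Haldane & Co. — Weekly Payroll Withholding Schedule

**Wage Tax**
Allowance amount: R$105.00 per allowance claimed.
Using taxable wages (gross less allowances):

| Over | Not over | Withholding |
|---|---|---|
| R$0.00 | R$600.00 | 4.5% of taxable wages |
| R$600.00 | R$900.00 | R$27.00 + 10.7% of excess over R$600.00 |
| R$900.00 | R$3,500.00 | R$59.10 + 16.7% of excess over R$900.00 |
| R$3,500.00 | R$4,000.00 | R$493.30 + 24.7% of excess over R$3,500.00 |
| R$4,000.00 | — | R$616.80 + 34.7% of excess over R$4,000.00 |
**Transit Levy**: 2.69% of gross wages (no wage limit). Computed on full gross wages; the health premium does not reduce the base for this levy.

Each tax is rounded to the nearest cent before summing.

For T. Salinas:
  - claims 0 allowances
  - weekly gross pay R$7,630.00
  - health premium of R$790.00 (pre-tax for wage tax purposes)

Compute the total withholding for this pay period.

R$1,807.53

Wage Tax: taxable = R$7,630.00 − R$790.00 = R$6,840.00
  R$616.80 + 34.7% × (R$6,840.00 − R$4,000.00) = R$616.80 + 34.7% × R$2,840.00 = R$1,602.28
Transit Levy: 2.69% × R$7,630.00 = R$205.25
Total: R$1,602.28 + R$205.25 = R$1,807.53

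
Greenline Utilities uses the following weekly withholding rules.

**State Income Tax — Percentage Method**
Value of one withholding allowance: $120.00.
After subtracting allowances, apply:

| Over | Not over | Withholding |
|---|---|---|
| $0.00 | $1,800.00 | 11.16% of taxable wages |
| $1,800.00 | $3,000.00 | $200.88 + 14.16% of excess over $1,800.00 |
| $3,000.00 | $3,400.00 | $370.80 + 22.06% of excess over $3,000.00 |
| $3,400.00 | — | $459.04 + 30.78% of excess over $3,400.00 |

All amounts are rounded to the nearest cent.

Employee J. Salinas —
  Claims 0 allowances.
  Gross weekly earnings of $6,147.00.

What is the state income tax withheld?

State Income Tax: taxable = $6,147.00
  $459.04 + 30.78% × ($6,147.00 − $3,400.00) = $459.04 + 30.78% × $2,747.00 = $1,304.57

$1,304.57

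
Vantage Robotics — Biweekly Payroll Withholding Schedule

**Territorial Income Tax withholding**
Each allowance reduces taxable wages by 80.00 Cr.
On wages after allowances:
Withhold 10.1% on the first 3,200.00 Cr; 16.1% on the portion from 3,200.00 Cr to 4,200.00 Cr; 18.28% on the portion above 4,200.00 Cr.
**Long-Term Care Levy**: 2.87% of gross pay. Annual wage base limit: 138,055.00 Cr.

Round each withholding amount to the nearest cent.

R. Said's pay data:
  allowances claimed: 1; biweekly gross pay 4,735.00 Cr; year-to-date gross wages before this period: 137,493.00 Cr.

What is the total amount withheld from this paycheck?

583.50 Cr

Territorial Income Tax: taxable = 4,735.00 Cr − 1×80.00 Cr = 4,655.00 Cr
  484.20 Cr + 18.28% × (4,655.00 Cr − 4,200.00 Cr) = 484.20 Cr + 18.28% × 455.00 Cr = 567.37 Cr
Long-Term Care Levy: cap 138,055.00 Cr − YTD 137,493.00 Cr = 562.00 Cr subject; 2.87% × 562.00 Cr = 16.13 Cr
Total: 567.37 Cr + 16.13 Cr = 583.50 Cr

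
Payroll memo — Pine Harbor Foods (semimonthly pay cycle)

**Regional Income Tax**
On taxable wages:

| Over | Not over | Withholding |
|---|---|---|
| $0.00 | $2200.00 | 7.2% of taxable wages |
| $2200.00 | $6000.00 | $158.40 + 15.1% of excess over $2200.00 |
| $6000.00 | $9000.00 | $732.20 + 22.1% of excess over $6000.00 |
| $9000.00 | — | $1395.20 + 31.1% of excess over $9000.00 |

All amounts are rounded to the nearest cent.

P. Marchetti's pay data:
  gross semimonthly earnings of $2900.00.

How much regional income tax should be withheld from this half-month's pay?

$264.10

Regional Income Tax: taxable = $2900.00
  $158.40 + 15.1% × ($2900.00 − $2200.00) = $158.40 + 15.1% × $700.00 = $264.10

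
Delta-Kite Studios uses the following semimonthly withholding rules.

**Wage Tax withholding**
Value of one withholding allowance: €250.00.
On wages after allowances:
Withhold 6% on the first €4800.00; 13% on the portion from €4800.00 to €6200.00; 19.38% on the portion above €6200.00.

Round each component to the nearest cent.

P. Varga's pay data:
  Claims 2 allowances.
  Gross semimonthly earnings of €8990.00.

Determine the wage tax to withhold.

€913.80

Wage Tax: taxable = €8990.00 − 2×€250.00 = €8490.00
  €470.00 + 19.38% × (€8490.00 − €6200.00) = €470.00 + 19.38% × €2290.00 = €913.80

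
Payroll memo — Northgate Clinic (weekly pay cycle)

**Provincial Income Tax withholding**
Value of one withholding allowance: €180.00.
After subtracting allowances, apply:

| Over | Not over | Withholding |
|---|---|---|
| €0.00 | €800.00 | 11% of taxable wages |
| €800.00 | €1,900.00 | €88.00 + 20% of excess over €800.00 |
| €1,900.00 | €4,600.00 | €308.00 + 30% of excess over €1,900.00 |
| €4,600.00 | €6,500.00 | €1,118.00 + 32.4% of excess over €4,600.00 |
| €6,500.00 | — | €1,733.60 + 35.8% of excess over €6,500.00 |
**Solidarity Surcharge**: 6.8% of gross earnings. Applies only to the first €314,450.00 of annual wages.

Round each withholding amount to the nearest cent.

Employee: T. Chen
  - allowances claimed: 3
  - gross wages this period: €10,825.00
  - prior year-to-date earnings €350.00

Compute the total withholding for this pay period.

€3,824.73

Provincial Income Tax: taxable = €10,825.00 − 3×€180.00 = €10,285.00
  €1,733.60 + 35.8% × (€10,285.00 − €6,500.00) = €1,733.60 + 35.8% × €3,785.00 = €3,088.63
Solidarity Surcharge: 6.8% × €10,825.00 = €736.10
Total: €3,088.63 + €736.10 = €3,824.73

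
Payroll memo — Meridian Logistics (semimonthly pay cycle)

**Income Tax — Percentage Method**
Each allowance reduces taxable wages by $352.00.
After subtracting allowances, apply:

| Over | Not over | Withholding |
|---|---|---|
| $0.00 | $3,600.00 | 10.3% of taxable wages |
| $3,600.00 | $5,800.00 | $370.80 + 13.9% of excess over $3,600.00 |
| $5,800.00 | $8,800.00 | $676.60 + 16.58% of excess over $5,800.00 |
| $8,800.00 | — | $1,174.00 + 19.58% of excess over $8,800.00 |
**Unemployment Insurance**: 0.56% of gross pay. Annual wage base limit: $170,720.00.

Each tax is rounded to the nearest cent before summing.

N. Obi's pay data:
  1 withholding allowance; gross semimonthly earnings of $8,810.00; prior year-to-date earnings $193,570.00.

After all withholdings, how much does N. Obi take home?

Income Tax: taxable = $8,810.00 − 1×$352.00 = $8,458.00
  $676.60 + 16.58% × ($8,458.00 − $5,800.00) = $676.60 + 16.58% × $2,658.00 = $1,117.30
Unemployment Insurance: YTD $193,570.00 ≥ cap $170,720.00 → $0.00
Total withheld: $1,117.30 + $0.00 = $1,117.30
Net pay: $8,810.00 − $1,117.30 = $7,692.70

$7,692.70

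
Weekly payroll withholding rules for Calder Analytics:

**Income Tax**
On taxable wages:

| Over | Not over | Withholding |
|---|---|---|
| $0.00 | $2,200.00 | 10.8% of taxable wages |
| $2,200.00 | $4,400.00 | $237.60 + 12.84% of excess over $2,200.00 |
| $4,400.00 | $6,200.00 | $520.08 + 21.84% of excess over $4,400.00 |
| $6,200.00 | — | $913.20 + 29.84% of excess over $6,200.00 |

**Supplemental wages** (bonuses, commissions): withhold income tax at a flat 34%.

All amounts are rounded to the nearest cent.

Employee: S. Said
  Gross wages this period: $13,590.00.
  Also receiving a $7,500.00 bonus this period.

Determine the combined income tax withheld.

Income Tax: taxable = $13,590.00
  $913.20 + 29.84% × ($13,590.00 − $6,200.00) = $913.20 + 29.84% × $7,390.00 = $3,118.38
Supplemental (34% flat on bonus): 34% × $7,500.00 = $2,550.00
Total income tax: $3,118.38 + $2,550.00 = $5,668.38

$5,668.38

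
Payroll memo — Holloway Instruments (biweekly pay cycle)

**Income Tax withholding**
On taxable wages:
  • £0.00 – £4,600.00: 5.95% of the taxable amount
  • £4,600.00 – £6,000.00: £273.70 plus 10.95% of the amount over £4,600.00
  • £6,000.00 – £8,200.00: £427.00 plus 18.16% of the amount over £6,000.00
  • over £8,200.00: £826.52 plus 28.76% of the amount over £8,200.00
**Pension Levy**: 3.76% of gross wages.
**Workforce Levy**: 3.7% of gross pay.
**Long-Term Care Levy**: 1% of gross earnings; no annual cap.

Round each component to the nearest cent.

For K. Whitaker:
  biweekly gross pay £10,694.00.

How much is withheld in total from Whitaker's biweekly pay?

Income Tax: taxable = £10,694.00
  £826.52 + 28.76% × (£10,694.00 − £8,200.00) = £826.52 + 28.76% × £2,494.00 = £1,543.79
Pension Levy: 3.76% × £10,694.00 = £402.09
Workforce Levy: 3.7% × £10,694.00 = £395.68
Long-Term Care Levy: 1% × £10,694.00 = £106.94
Total: £1,543.79 + £402.09 + £395.68 + £106.94 = £2,448.50

£2,448.50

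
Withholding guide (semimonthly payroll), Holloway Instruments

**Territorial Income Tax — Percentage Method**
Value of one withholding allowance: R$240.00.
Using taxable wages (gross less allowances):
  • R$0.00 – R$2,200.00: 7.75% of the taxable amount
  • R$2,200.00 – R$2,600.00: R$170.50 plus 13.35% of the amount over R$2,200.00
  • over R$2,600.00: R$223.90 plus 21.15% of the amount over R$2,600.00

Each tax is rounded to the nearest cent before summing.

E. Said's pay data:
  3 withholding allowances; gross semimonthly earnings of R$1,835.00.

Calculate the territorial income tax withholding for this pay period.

Territorial Income Tax: taxable = R$1,835.00 − 3×R$240.00 = R$1,115.00
  7.75% × R$1,115.00 = R$86.41

R$86.41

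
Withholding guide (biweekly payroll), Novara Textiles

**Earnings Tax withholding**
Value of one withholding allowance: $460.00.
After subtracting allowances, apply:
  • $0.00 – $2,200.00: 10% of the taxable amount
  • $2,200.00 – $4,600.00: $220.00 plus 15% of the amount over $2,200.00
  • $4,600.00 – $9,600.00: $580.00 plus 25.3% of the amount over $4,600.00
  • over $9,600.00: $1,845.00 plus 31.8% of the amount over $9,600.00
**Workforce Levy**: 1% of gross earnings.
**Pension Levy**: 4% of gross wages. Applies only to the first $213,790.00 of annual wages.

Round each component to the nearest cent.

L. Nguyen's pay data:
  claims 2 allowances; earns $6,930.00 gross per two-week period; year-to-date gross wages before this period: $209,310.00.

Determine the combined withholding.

$1,185.23

Earnings Tax: taxable = $6,930.00 − 2×$460.00 = $6,010.00
  $580.00 + 25.3% × ($6,010.00 − $4,600.00) = $580.00 + 25.3% × $1,410.00 = $936.73
Workforce Levy: 1% × $6,930.00 = $69.30
Pension Levy: cap $213,790.00 − YTD $209,310.00 = $4,480.00 subject; 4% × $4,480.00 = $179.20
Total: $936.73 + $69.30 + $179.20 = $1,185.23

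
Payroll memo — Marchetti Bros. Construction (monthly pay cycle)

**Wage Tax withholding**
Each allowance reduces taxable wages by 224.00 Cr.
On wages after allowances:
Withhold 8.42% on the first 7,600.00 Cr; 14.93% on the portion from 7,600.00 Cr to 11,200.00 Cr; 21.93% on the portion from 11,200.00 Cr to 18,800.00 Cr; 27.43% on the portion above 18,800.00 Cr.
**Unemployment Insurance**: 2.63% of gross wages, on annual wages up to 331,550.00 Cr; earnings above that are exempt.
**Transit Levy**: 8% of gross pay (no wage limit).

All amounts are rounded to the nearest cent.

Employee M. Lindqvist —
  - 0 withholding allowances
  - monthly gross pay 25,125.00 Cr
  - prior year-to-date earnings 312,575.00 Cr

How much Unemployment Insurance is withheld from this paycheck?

499.04 Cr

Unemployment Insurance: cap 331,550.00 Cr − YTD 312,575.00 Cr = 18,975.00 Cr subject; 2.63% × 18,975.00 Cr = 499.04 Cr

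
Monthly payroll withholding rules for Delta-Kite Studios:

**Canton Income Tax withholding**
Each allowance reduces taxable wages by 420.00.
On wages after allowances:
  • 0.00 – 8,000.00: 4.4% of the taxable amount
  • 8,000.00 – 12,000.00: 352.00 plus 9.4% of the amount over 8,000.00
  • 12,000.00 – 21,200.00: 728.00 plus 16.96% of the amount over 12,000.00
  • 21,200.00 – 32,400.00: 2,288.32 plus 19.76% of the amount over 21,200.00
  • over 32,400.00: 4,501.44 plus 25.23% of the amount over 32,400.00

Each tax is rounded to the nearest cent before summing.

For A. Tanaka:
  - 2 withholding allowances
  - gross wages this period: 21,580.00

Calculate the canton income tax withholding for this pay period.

2,210.30

Canton Income Tax: taxable = 21,580.00 − 2×420.00 = 20,740.00
  728.00 + 16.96% × (20,740.00 − 12,000.00) = 728.00 + 16.96% × 8,740.00 = 2,210.30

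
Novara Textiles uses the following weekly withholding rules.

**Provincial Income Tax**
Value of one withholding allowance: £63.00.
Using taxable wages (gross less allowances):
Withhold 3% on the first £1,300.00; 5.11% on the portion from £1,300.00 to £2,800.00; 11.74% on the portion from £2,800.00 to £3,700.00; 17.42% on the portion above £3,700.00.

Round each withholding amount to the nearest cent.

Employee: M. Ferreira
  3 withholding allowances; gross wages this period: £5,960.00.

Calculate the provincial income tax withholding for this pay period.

£582.08

Provincial Income Tax: taxable = £5,960.00 − 3×£63.00 = £5,771.00
  £221.31 + 17.42% × (£5,771.00 − £3,700.00) = £221.31 + 17.42% × £2,071.00 = £582.08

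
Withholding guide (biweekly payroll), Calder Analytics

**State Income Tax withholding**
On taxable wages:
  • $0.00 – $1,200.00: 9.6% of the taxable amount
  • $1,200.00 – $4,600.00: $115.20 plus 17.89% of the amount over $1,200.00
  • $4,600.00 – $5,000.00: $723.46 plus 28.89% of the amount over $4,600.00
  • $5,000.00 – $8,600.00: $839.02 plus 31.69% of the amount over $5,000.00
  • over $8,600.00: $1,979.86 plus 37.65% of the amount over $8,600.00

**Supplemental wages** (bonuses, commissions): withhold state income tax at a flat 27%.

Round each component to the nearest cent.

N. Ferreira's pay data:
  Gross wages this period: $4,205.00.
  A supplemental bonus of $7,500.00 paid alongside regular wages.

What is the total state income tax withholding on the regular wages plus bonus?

State Income Tax: taxable = $4,205.00
  $115.20 + 17.89% × ($4,205.00 − $1,200.00) = $115.20 + 17.89% × $3,005.00 = $652.79
Supplemental (27% flat on bonus): 27% × $7,500.00 = $2,025.00
Total state income tax: $652.79 + $2,025.00 = $2,677.79

$2,677.79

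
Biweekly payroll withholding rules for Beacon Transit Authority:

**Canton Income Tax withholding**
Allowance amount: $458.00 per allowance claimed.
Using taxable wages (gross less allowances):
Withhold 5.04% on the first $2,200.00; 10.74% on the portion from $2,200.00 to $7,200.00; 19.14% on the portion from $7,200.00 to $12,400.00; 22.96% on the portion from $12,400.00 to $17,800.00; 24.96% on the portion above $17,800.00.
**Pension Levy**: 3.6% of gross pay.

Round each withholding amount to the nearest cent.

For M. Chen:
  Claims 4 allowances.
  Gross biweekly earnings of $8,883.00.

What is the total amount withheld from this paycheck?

$951.67

Canton Income Tax: taxable = $8,883.00 − 4×$458.00 = $7,051.00
  $110.88 + 10.74% × ($7,051.00 − $2,200.00) = $110.88 + 10.74% × $4,851.00 = $631.88
Pension Levy: 3.6% × $8,883.00 = $319.79
Total: $631.88 + $319.79 = $951.67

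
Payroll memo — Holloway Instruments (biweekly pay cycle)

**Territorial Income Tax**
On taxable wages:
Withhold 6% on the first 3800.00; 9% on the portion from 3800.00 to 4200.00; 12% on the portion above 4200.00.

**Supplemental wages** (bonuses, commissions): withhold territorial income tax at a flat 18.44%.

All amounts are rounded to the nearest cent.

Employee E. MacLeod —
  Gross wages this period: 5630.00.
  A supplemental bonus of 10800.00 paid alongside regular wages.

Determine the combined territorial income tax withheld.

Territorial Income Tax: taxable = 5630.00
  264.00 + 12% × (5630.00 − 4200.00) = 264.00 + 12% × 1430.00 = 435.60
Supplemental (18.44% flat on bonus): 18.44% × 10800.00 = 1991.52
Total territorial income tax: 435.60 + 1991.52 = 2427.12

2427.12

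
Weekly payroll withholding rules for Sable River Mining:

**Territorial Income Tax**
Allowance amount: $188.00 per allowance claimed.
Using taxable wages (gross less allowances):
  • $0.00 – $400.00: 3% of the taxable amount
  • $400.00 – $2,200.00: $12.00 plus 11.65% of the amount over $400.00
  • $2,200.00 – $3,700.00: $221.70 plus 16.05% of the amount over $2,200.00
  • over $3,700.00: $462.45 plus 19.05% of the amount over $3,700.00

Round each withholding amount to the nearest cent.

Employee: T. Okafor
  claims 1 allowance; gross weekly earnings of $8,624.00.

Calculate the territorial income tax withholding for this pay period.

Territorial Income Tax: taxable = $8,624.00 − 1×$188.00 = $8,436.00
  $462.45 + 19.05% × ($8,436.00 − $3,700.00) = $462.45 + 19.05% × $4,736.00 = $1,364.66

$1,364.66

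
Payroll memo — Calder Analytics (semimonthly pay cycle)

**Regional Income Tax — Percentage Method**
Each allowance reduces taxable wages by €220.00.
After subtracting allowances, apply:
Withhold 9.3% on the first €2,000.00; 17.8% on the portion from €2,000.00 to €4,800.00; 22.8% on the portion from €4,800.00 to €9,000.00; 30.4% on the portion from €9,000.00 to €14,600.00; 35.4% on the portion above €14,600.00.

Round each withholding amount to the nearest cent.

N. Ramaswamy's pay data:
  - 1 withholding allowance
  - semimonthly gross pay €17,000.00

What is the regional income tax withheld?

€4,116.12

Regional Income Tax: taxable = €17,000.00 − 1×€220.00 = €16,780.00
  €3,344.40 + 35.4% × (€16,780.00 − €14,600.00) = €3,344.40 + 35.4% × €2,180.00 = €4,116.12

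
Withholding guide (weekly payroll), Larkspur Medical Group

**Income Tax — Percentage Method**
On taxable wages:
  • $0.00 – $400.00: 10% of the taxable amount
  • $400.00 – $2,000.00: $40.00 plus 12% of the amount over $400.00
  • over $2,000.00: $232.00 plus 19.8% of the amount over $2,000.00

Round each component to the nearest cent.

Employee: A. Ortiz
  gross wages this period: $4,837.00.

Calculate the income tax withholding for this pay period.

Income Tax: taxable = $4,837.00
  $232.00 + 19.8% × ($4,837.00 − $2,000.00) = $232.00 + 19.8% × $2,837.00 = $793.73

$793.73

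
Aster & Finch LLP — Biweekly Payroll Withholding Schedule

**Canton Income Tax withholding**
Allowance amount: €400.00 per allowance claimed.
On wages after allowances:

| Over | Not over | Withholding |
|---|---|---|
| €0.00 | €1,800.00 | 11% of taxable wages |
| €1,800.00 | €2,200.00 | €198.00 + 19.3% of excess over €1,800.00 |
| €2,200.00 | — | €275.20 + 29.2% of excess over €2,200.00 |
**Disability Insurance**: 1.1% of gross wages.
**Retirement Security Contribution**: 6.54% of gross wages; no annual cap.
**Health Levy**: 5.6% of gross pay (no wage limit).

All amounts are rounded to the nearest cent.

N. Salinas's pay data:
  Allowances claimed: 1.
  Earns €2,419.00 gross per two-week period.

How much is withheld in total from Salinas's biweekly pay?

€560.54

Canton Income Tax: taxable = €2,419.00 − 1×€400.00 = €2,019.00
  €198.00 + 19.3% × (€2,019.00 − €1,800.00) = €198.00 + 19.3% × €219.00 = €240.27
Disability Insurance: 1.1% × €2,419.00 = €26.61
Retirement Security Contribution: 6.54% × €2,419.00 = €158.20
Health Levy: 5.6% × €2,419.00 = €135.46
Total: €240.27 + €26.61 + €158.20 + €135.46 = €560.54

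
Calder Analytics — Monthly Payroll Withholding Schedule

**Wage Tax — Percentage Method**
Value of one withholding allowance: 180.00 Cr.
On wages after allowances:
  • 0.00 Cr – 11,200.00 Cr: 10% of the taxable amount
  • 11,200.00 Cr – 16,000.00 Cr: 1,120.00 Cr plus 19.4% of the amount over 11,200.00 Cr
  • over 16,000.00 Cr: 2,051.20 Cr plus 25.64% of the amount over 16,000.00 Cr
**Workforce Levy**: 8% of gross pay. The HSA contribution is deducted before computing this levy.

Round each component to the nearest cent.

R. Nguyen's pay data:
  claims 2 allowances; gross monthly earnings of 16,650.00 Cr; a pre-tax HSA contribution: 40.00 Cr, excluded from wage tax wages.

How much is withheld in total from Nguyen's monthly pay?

Wage Tax: taxable = 16,650.00 Cr − 40.00 Cr − 2×180.00 Cr = 16,250.00 Cr
  2,051.20 Cr + 25.64% × (16,250.00 Cr − 16,000.00 Cr) = 2,051.20 Cr + 25.64% × 250.00 Cr = 2,115.30 Cr
Workforce Levy: 8% × 16,610.00 Cr = 1,328.80 Cr
Total: 2,115.30 Cr + 1,328.80 Cr = 3,444.10 Cr

3,444.10 Cr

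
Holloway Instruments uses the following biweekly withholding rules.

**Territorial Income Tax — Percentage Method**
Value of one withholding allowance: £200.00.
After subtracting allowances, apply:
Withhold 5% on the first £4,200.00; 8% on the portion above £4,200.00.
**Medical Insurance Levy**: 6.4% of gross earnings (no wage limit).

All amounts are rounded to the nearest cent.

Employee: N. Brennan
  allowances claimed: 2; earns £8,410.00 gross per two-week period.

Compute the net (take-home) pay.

£7,356.96

Territorial Income Tax: taxable = £8,410.00 − 2×£200.00 = £8,010.00
  £210.00 + 8% × (£8,010.00 − £4,200.00) = £210.00 + 8% × £3,810.00 = £514.80
Medical Insurance Levy: 6.4% × £8,410.00 = £538.24
Total withheld: £514.80 + £538.24 = £1,053.04
Net pay: £8,410.00 − £1,053.04 = £7,356.96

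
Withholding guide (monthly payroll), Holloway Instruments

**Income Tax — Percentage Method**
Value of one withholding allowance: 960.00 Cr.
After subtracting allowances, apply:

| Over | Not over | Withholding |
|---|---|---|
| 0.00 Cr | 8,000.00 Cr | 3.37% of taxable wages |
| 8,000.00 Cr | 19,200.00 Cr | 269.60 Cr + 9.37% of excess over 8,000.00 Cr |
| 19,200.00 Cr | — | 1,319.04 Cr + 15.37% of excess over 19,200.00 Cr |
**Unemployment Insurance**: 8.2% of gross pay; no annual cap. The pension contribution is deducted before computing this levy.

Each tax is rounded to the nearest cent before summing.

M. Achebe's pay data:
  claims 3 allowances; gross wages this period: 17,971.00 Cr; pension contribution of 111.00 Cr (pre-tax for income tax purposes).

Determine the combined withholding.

2,388.15 Cr

Income Tax: taxable = 17,971.00 Cr − 111.00 Cr − 3×960.00 Cr = 14,980.00 Cr
  269.60 Cr + 9.37% × (14,980.00 Cr − 8,000.00 Cr) = 269.60 Cr + 9.37% × 6,980.00 Cr = 923.63 Cr
Unemployment Insurance: 8.2% × 17,860.00 Cr = 1,464.52 Cr
Total: 923.63 Cr + 1,464.52 Cr = 2,388.15 Cr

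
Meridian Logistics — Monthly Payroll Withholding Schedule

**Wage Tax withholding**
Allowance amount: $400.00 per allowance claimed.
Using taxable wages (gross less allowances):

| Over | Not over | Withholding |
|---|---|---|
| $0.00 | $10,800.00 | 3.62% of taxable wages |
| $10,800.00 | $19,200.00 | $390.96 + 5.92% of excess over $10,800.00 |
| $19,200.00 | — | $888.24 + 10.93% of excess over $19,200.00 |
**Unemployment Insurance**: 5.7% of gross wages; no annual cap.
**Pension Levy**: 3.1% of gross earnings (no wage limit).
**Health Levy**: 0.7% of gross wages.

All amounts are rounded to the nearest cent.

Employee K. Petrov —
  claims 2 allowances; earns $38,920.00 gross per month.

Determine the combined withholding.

$6,653.60

Wage Tax: taxable = $38,920.00 − 2×$400.00 = $38,120.00
  $888.24 + 10.93% × ($38,120.00 − $19,200.00) = $888.24 + 10.93% × $18,920.00 = $2,956.20
Unemployment Insurance: 5.7% × $38,920.00 = $2,218.44
Pension Levy: 3.1% × $38,920.00 = $1,206.52
Health Levy: 0.7% × $38,920.00 = $272.44
Total: $2,956.20 + $2,218.44 + $1,206.52 + $272.44 = $6,653.60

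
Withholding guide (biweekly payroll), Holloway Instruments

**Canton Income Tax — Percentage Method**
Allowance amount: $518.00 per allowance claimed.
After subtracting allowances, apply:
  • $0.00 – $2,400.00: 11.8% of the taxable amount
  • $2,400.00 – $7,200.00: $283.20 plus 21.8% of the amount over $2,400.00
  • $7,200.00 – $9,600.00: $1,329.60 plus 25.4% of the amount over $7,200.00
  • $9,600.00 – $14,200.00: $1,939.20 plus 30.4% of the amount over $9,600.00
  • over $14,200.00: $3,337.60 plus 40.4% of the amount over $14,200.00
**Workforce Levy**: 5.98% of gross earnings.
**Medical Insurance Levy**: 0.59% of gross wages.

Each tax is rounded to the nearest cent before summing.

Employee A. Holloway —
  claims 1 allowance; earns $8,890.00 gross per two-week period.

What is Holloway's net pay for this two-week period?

$6,678.64

Canton Income Tax: taxable = $8,890.00 − 1×$518.00 = $8,372.00
  $1,329.60 + 25.4% × ($8,372.00 − $7,200.00) = $1,329.60 + 25.4% × $1,172.00 = $1,627.29
Workforce Levy: 5.98% × $8,890.00 = $531.62
Medical Insurance Levy: 0.59% × $8,890.00 = $52.45
Total withheld: $1,627.29 + $531.62 + $52.45 = $2,211.36
Net pay: $8,890.00 − $2,211.36 = $6,678.64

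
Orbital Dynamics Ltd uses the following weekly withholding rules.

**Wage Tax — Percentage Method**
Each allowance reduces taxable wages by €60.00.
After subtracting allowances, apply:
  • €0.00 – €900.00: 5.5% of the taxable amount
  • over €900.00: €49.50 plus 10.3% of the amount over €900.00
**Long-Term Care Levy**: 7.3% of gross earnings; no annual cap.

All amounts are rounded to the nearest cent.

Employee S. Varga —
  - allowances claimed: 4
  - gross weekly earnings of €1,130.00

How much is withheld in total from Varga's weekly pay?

Wage Tax: taxable = €1,130.00 − 4×€60.00 = €890.00
  5.5% × €890.00 = €48.95
Long-Term Care Levy: 7.3% × €1,130.00 = €82.49
Total: €48.95 + €82.49 = €131.44

€131.44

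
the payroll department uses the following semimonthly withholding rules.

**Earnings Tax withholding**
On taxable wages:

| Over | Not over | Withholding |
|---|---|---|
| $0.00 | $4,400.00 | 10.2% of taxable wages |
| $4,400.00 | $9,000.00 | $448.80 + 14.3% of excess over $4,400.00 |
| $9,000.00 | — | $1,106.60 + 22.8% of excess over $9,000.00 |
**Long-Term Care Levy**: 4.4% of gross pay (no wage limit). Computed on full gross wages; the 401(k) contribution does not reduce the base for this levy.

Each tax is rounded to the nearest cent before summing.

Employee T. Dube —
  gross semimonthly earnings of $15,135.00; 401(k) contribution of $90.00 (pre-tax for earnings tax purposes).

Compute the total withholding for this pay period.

Earnings Tax: taxable = $15,135.00 − $90.00 = $15,045.00
  $1,106.60 + 22.8% × ($15,045.00 − $9,000.00) = $1,106.60 + 22.8% × $6,045.00 = $2,484.86
Long-Term Care Levy: 4.4% × $15,135.00 = $665.94
Total: $2,484.86 + $665.94 = $3,150.80

$3,150.80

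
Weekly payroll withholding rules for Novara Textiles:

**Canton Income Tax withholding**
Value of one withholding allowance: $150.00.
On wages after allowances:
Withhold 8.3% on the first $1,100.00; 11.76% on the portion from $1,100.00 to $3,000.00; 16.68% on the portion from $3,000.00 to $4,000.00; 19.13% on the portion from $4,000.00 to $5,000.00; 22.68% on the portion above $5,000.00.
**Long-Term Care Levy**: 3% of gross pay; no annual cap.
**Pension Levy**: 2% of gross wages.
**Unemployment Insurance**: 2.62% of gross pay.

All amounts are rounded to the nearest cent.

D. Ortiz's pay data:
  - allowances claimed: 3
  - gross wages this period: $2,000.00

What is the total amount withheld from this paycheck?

$296.62

Canton Income Tax: taxable = $2,000.00 − 3×$150.00 = $1,550.00
  $91.30 + 11.76% × ($1,550.00 − $1,100.00) = $91.30 + 11.76% × $450.00 = $144.22
Long-Term Care Levy: 3% × $2,000.00 = $60.00
Pension Levy: 2% × $2,000.00 = $40.00
Unemployment Insurance: 2.62% × $2,000.00 = $52.40
Total: $144.22 + $60.00 + $40.00 + $52.40 = $296.62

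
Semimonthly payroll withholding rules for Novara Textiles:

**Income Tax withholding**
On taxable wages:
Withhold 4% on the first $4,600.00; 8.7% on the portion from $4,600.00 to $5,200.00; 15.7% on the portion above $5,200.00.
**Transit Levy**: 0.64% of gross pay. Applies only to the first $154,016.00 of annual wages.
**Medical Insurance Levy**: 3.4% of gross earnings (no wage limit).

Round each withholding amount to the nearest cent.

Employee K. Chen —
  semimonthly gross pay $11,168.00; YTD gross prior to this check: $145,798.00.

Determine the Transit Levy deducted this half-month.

$52.60

Transit Levy: cap $154,016.00 − YTD $145,798.00 = $8,218.00 subject; 0.64% × $8,218.00 = $52.60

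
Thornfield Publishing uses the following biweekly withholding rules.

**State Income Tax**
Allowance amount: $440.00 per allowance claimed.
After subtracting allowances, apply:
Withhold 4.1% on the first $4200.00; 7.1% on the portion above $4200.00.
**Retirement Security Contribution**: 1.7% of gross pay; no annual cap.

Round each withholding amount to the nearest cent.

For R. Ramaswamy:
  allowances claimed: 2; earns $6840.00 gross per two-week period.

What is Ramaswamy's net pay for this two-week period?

State Income Tax: taxable = $6840.00 − 2×$440.00 = $5960.00
  $172.20 + 7.1% × ($5960.00 − $4200.00) = $172.20 + 7.1% × $1760.00 = $297.16
Retirement Security Contribution: 1.7% × $6840.00 = $116.28
Total withheld: $297.16 + $116.28 = $413.44
Net pay: $6840.00 − $413.44 = $6426.56

$6426.56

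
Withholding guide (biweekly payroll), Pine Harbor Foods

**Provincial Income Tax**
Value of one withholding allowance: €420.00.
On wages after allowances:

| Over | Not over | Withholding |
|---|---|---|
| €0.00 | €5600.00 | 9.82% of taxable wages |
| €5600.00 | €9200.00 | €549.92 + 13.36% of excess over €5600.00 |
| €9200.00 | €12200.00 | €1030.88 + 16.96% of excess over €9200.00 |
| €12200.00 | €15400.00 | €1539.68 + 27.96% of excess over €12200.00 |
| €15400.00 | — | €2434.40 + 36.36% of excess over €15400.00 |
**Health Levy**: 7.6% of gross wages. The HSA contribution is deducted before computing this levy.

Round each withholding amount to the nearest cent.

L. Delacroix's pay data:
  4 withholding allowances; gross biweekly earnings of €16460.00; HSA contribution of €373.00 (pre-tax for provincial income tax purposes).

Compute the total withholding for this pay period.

Provincial Income Tax: taxable = €16460.00 − €373.00 − 4×€420.00 = €14407.00
  €1539.68 + 27.96% × (€14407.00 − €12200.00) = €1539.68 + 27.96% × €2207.00 = €2156.76
Health Levy: 7.6% × €16087.00 = €1222.61
Total: €2156.76 + €1222.61 = €3379.37

€3379.37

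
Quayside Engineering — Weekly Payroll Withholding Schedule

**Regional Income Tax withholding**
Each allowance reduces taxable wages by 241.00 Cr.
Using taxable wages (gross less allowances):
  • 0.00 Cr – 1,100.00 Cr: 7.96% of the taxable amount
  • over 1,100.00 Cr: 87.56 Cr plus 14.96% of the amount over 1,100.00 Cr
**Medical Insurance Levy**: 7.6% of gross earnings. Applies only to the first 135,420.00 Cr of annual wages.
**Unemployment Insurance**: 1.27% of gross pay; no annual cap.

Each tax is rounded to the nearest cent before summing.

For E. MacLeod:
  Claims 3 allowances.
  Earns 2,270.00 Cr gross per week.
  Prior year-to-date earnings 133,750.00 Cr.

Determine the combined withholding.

310.18 Cr

Regional Income Tax: taxable = 2,270.00 Cr − 3×241.00 Cr = 1,547.00 Cr
  87.56 Cr + 14.96% × (1,547.00 Cr − 1,100.00 Cr) = 87.56 Cr + 14.96% × 447.00 Cr = 154.43 Cr
Medical Insurance Levy: cap 135,420.00 Cr − YTD 133,750.00 Cr = 1,670.00 Cr subject; 7.6% × 1,670.00 Cr = 126.92 Cr
Unemployment Insurance: 1.27% × 2,270.00 Cr = 28.83 Cr
Total: 154.43 Cr + 126.92 Cr + 28.83 Cr = 310.18 Cr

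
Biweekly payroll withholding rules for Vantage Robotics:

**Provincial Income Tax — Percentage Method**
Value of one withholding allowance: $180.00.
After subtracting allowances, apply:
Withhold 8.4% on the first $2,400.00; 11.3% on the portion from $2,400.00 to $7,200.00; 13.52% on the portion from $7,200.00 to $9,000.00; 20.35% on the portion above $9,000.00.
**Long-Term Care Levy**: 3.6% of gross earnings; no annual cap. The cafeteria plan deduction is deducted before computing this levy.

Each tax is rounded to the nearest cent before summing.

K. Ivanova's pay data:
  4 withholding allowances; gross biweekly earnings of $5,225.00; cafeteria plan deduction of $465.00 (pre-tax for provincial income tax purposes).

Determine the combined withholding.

$558.28

Provincial Income Tax: taxable = $5,225.00 − $465.00 − 4×$180.00 = $4,040.00
  $201.60 + 11.3% × ($4,040.00 − $2,400.00) = $201.60 + 11.3% × $1,640.00 = $386.92
Long-Term Care Levy: 3.6% × $4,760.00 = $171.36
Total: $386.92 + $171.36 = $558.28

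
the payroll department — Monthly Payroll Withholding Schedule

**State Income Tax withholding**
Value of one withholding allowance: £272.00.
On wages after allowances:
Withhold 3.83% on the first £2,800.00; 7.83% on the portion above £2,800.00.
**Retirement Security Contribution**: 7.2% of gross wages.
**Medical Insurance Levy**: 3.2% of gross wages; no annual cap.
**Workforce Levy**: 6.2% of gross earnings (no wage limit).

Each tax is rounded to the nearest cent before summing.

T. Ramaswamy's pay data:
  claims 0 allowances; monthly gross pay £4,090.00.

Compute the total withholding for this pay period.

£887.19

State Income Tax: taxable = £4,090.00
  £107.24 + 7.83% × (£4,090.00 − £2,800.00) = £107.24 + 7.83% × £1,290.00 = £208.25
Retirement Security Contribution: 7.2% × £4,090.00 = £294.48
Medical Insurance Levy: 3.2% × £4,090.00 = £130.88
Workforce Levy: 6.2% × £4,090.00 = £253.58
Total: £208.25 + £294.48 + £130.88 + £253.58 = £887.19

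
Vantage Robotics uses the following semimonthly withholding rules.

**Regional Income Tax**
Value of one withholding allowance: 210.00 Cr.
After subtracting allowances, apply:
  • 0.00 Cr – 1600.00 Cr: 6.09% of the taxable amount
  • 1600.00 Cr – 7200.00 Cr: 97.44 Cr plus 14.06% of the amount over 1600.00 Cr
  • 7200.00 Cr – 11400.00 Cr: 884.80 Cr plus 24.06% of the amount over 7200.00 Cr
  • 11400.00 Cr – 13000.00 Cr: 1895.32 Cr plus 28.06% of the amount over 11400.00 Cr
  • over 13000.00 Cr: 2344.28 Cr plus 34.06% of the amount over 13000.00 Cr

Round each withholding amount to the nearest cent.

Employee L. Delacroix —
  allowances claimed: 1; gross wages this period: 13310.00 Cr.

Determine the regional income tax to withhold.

Regional Income Tax: taxable = 13310.00 Cr − 1×210.00 Cr = 13100.00 Cr
  2344.28 Cr + 34.06% × (13100.00 Cr − 13000.00 Cr) = 2344.28 Cr + 34.06% × 100.00 Cr = 2378.34 Cr

2378.34 Cr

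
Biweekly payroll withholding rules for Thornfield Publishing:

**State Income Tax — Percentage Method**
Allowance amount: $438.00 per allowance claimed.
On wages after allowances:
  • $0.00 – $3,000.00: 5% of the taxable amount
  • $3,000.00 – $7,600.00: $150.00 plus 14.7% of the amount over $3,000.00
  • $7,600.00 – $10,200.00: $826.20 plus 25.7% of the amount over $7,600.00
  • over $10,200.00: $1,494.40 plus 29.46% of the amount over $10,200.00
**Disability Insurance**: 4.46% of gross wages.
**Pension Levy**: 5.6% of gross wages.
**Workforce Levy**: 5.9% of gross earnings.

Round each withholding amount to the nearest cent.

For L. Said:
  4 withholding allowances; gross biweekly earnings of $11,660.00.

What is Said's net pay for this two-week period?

$8,379.70

State Income Tax: taxable = $11,660.00 − 4×$438.00 = $9,908.00
  $826.20 + 25.7% × ($9,908.00 − $7,600.00) = $826.20 + 25.7% × $2,308.00 = $1,419.36
Disability Insurance: 4.46% × $11,660.00 = $520.04
Pension Levy: 5.6% × $11,660.00 = $652.96
Workforce Levy: 5.9% × $11,660.00 = $687.94
Total withheld: $1,419.36 + $520.04 + $652.96 + $687.94 = $3,280.30
Net pay: $11,660.00 − $3,280.30 = $8,379.70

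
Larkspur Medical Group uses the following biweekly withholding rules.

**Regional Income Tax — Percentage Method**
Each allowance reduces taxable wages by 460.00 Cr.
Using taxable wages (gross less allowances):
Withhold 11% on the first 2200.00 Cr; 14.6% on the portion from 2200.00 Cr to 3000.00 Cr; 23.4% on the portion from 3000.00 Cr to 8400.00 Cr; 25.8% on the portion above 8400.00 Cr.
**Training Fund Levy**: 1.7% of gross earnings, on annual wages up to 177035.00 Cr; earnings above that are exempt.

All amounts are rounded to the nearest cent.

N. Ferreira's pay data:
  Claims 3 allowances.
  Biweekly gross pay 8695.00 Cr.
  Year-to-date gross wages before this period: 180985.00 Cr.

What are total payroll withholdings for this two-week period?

Regional Income Tax: taxable = 8695.00 Cr − 3×460.00 Cr = 7315.00 Cr
  358.80 Cr + 23.4% × (7315.00 Cr − 3000.00 Cr) = 358.80 Cr + 23.4% × 4315.00 Cr = 1368.51 Cr
Training Fund Levy: YTD 180985.00 Cr ≥ cap 177035.00 Cr → 0.00 Cr
Total: 1368.51 Cr + 0.00 Cr = 1368.51 Cr

1368.51 Cr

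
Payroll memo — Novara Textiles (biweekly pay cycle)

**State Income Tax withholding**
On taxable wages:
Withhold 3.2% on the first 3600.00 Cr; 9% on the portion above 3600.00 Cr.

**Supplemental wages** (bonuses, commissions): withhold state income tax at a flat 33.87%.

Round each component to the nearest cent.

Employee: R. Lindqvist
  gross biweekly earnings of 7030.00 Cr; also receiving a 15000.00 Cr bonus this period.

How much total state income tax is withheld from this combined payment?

5504.40 Cr

State Income Tax: taxable = 7030.00 Cr
  115.20 Cr + 9% × (7030.00 Cr − 3600.00 Cr) = 115.20 Cr + 9% × 3430.00 Cr = 423.90 Cr
Supplemental (33.87% flat on bonus): 33.87% × 15000.00 Cr = 5080.50 Cr
Total state income tax: 423.90 Cr + 5080.50 Cr = 5504.40 Cr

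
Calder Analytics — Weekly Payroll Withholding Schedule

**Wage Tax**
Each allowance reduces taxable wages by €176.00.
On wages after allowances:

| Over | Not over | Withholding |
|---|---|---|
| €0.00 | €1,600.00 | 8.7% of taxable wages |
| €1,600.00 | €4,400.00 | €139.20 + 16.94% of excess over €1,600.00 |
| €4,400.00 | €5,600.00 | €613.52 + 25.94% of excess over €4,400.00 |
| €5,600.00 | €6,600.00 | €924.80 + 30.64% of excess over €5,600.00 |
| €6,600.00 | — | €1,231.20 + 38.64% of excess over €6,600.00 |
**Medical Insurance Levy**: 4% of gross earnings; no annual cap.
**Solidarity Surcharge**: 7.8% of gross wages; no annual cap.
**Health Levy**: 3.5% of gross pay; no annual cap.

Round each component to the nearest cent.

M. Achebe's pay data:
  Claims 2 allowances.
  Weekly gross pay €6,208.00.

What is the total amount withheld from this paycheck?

Wage Tax: taxable = €6,208.00 − 2×€176.00 = €5,856.00
  €924.80 + 30.64% × (€5,856.00 − €5,600.00) = €924.80 + 30.64% × €256.00 = €1,003.24
Medical Insurance Levy: 4% × €6,208.00 = €248.32
Solidarity Surcharge: 7.8% × €6,208.00 = €484.22
Health Levy: 3.5% × €6,208.00 = €217.28
Total: €1,003.24 + €248.32 + €484.22 + €217.28 = €1,953.06

€1,953.06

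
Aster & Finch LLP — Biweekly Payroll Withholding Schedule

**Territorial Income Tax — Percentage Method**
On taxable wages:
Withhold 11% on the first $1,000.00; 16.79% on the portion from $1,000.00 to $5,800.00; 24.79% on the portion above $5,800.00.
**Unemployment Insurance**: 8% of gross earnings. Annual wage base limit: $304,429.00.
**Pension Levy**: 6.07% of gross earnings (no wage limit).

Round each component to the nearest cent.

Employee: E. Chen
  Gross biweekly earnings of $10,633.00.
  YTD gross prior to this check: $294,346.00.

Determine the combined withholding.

Territorial Income Tax: taxable = $10,633.00
  $915.92 + 24.79% × ($10,633.00 − $5,800.00) = $915.92 + 24.79% × $4,833.00 = $2,114.02
Unemployment Insurance: cap $304,429.00 − YTD $294,346.00 = $10,083.00 subject; 8% × $10,083.00 = $806.64
Pension Levy: 6.07% × $10,633.00 = $645.42
Total: $2,114.02 + $806.64 + $645.42 = $3,566.08

$3,566.08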